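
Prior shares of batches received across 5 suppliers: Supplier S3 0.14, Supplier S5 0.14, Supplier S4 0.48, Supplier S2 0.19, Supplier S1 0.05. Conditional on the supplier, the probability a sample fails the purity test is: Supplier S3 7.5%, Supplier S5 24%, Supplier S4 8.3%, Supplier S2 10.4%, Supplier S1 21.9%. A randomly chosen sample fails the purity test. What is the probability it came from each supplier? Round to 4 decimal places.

Supplier S3 0.0916, Supplier S5 0.2931, Supplier S4 0.3475, Supplier S2 0.1724, Supplier S1 0.0955

Prior × likelihood for each hypothesis:
  Supplier S3: 0.14 × 0.075 = 0.0105
  Supplier S5: 0.14 × 0.24 = 0.0336
  Supplier S4: 0.48 × 0.083 = 0.03984
  Supplier S2: 0.19 × 0.104 = 0.01976
  Supplier S1: 0.05 × 0.219 = 0.01095
Sum = 0.11465.
P(Supplier S3 | off-spec) = 0.0105/0.11465 ≈ 0.0916
P(Supplier S5 | off-spec) = 0.0336/0.11465 ≈ 0.2931
P(Supplier S4 | off-spec) = 0.03984/0.11465 ≈ 0.3475
P(Supplier S2 | off-spec) = 0.01976/0.11465 ≈ 0.1724
P(Supplier S1 | off-spec) = 0.01095/0.11465 ≈ 0.0955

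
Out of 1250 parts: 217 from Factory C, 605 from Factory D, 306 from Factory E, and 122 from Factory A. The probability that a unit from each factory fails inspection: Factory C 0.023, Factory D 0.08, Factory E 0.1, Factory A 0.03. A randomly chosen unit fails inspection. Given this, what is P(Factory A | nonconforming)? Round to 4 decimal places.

Unnormalized posteriors (prior × likelihood):
  Factory C: 0.1736 × 0.023 = 0.0039928
  Factory D: 0.484 × 0.08 = 0.03872
  Factory E: 0.2448 × 0.1 = 0.02448
  Factory A: 0.0976 × 0.03 = 0.002928
Normalizing constant = 0.0701208.
P(Factory A | evidence) = 0.002928 / 0.0701208 ≈ 0.0418.

0.0418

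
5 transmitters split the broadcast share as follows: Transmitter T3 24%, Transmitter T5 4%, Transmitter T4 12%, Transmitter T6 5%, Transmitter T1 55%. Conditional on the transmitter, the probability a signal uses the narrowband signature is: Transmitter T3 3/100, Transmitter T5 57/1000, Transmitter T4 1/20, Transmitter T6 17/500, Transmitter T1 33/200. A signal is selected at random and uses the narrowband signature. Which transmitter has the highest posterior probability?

Transmitter T1

Unnormalized posteriors (prior × likelihood):
  Transmitter T3: 0.24 × 0.03 = 0.0072
  Transmitter T5: 0.04 × 0.057 = 0.00228
  Transmitter T4: 0.12 × 0.05 = 0.006
  Transmitter T6: 0.05 × 0.034 = 0.0017
  Transmitter T1: 0.55 × 0.165 = 0.09075
Total = 0.10793.
Largest term belongs to Transmitter T1, so Transmitter T1 is most probable.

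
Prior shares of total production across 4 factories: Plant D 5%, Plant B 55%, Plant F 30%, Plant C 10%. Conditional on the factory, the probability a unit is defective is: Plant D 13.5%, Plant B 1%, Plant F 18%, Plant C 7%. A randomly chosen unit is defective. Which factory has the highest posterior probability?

Plant F

Prior × likelihood for each hypothesis:
  Plant D: 0.05 × 0.135 = 0.00675
  Plant B: 0.55 × 0.01 = 0.0055
  Plant F: 0.3 × 0.18 = 0.054
  Plant C: 0.1 × 0.07 = 0.007
Sum = 0.07325.
Largest term belongs to Plant F, so Plant F is most probable.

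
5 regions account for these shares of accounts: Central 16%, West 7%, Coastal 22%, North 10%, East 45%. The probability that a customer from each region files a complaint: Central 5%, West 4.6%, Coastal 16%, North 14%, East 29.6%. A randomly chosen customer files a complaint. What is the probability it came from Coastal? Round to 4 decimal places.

Prior × likelihood for each hypothesis:
  Central: 0.16 × 0.05 = 0.008
  West: 0.07 × 0.046 = 0.00322
  Coastal: 0.22 × 0.16 = 0.0352
  North: 0.1 × 0.14 = 0.014
  East: 0.45 × 0.296 = 0.1332
Sum = 0.19362.
P(Coastal | evidence) = 0.0352 / 0.19362 ≈ 0.1818.

0.1818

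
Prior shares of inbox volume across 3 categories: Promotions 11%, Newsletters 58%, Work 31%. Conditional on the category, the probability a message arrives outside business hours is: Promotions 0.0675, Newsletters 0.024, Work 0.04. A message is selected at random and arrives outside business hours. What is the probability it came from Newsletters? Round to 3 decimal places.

0.413

Unnormalized posteriors (prior × likelihood):
  Promotions: 0.11 × 0.0675 = 0.007425
  Newsletters: 0.58 × 0.024 = 0.01392
  Work: 0.31 × 0.04 = 0.0124
Sum = 0.033745.
P(Newsletters | evidence) = 0.01392 / 0.033745 ≈ 0.413.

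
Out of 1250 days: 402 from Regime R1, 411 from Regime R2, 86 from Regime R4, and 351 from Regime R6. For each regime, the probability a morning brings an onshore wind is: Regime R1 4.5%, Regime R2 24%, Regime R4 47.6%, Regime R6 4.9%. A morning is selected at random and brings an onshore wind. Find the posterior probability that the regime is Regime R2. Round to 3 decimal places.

0.564

Prior × likelihood for each hypothesis:
  Regime R1: 0.3216 × 0.045 = 0.014472
  Regime R2: 0.3288 × 0.24 = 0.078912
  Regime R4: 0.0688 × 0.476 = 0.0327488
  Regime R6: 0.2808 × 0.049 = 0.0137592
Normalizing constant = 0.139892.
P(Regime R2 | evidence) = 0.078912 / 0.139892 ≈ 0.564.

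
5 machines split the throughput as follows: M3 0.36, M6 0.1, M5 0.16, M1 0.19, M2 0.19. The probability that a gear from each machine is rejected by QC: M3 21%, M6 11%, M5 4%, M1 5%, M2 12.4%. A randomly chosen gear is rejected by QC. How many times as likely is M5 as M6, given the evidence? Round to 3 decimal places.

0.582

Compute prior × likelihood for every hypothesis:
  M3: 0.36 × 0.21 = 0.0756
  M6: 0.1 × 0.11 = 0.011
  M5: 0.16 × 0.04 = 0.0064
  M1: 0.19 × 0.05 = 0.0095
  M2: 0.19 × 0.124 = 0.02356
Normalizing constant = 0.12606.
The ratio is 0.0064 / 0.011 (the normalizer cancels) = 0.582.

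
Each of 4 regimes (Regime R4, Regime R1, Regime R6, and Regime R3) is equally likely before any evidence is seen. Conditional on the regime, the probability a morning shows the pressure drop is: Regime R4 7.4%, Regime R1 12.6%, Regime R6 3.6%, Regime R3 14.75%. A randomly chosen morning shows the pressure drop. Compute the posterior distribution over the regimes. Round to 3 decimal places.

Since the prior is uniform, the posterior is proportional to the likelihood:
  Regime R4: 0.074
  Regime R1: 0.126
  Regime R6: 0.036
  Regime R3: 0.1475
Sum = 0.3835.
P(Regime R4 | drop) = 0.074/0.3835 ≈ 0.193
P(Regime R1 | drop) = 0.126/0.3835 ≈ 0.329
P(Regime R6 | drop) = 0.036/0.3835 ≈ 0.094
P(Regime R3 | drop) = 0.1475/0.3835 ≈ 0.385

Regime R4 0.193, Regime R1 0.329, Regime R6 0.094, Regime R3 0.385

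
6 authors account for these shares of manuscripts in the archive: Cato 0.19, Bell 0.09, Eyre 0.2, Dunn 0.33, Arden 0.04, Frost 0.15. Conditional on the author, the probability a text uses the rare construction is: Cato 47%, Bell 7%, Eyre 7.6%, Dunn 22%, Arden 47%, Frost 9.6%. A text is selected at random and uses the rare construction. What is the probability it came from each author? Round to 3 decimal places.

Compute prior × likelihood for every hypothesis:
  Cato: 0.19 × 0.47 = 0.0893
  Bell: 0.09 × 0.07 = 0.0063
  Eyre: 0.2 × 0.076 = 0.0152
  Dunn: 0.33 × 0.22 = 0.0726
  Arden: 0.04 × 0.47 = 0.0188
  Frost: 0.15 × 0.096 = 0.0144
Sum = 0.2166.
P(Cato | rare-form) = 0.0893/0.2166 ≈ 0.412
P(Bell | rare-form) = 0.0063/0.2166 ≈ 0.029
P(Eyre | rare-form) = 0.0152/0.2166 ≈ 0.070
P(Dunn | rare-form) = 0.0726/0.2166 ≈ 0.335
P(Arden | rare-form) = 0.0188/0.2166 ≈ 0.087
P(Frost | rare-form) = 0.0144/0.2166 ≈ 0.066

Cato 0.412, Bell 0.029, Eyre 0.070, Dunn 0.335, Arden 0.087, Frost 0.066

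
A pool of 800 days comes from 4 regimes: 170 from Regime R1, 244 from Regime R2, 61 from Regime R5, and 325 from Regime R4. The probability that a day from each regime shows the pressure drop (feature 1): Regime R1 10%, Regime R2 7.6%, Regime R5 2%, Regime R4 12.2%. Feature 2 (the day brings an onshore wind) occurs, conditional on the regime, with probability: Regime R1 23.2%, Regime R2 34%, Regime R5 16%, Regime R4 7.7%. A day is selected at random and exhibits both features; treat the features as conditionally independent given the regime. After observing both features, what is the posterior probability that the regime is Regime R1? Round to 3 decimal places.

Unnormalized posteriors (prior × likelihood):
  Regime R1: 0.2125 × 0.1 × 0.232 = 0.00493
  Regime R2: 0.305 × 0.076 × 0.34 = 0.0078812
  Regime R5: 0.07625 × 0.02 × 0.16 = 0.000244
  Regime R4: 0.40625 × 0.122 × 0.077 = 0.0038163125
Sum = 0.0168715125.
P(Regime R1 | evidence) = 0.00493 / 0.0168715125 ≈ 0.292.

0.292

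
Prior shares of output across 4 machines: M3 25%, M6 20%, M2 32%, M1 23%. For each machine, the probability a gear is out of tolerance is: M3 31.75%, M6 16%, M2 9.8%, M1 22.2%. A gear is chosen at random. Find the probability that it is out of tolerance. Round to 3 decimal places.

0.194

Unnormalized posteriors (prior × likelihood):
  M3: 0.25 × 0.3175 = 0.079375
  M6: 0.2 × 0.16 = 0.032
  M2: 0.32 × 0.098 = 0.03136
  M1: 0.23 × 0.222 = 0.05106
P(oversize) = 0.079375 + 0.032 + 0.03136 + 0.05106 = 0.193795 → 0.194.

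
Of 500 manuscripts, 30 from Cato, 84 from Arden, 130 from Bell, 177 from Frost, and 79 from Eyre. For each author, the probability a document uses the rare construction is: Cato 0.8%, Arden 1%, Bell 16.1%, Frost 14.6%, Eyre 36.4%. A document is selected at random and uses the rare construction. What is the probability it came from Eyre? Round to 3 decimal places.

0.375

Unnormalized posteriors (prior × likelihood):
  Cato: 0.06 × 0.008 = 0.00048
  Arden: 0.168 × 0.01 = 0.00168
  Bell: 0.26 × 0.161 = 0.04186
  Frost: 0.354 × 0.146 = 0.051684
  Eyre: 0.158 × 0.364 = 0.057512
Total = 0.153216.
P(Eyre | evidence) = 0.057512 / 0.153216 ≈ 0.375.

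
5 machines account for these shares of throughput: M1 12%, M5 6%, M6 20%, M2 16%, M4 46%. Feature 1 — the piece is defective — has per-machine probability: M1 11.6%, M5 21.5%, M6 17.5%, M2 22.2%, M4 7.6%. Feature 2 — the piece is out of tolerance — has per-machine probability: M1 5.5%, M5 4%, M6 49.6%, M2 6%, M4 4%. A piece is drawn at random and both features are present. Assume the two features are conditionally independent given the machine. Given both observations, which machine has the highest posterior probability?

Compute prior × likelihood for every hypothesis:
  M1: 0.12 × 0.116 × 0.055 = 0.0007656
  M5: 0.06 × 0.215 × 0.04 = 0.000516
  M6: 0.2 × 0.175 × 0.496 = 0.01736
  M2: 0.16 × 0.222 × 0.06 = 0.0021312
  M4: 0.46 × 0.076 × 0.04 = 0.0013984
Normalizing constant = 0.0221712.
Largest term belongs to M6, so M6 is most probable.

M6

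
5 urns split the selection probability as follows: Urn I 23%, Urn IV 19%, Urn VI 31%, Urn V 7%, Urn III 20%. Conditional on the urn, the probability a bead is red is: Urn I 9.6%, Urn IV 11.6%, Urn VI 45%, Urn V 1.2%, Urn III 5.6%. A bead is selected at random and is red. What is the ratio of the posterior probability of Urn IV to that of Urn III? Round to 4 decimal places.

Prior × likelihood for each hypothesis:
  Urn I: 0.23 × 0.096 = 0.02208
  Urn IV: 0.19 × 0.116 = 0.02204
  Urn VI: 0.31 × 0.45 = 0.1395
  Urn V: 0.07 × 0.012 = 0.00084
  Urn III: 0.2 × 0.056 = 0.0112
Sum = 0.19566.
The ratio is 0.02204 / 0.0112 (the normalizer cancels) = 1.9679.

1.9679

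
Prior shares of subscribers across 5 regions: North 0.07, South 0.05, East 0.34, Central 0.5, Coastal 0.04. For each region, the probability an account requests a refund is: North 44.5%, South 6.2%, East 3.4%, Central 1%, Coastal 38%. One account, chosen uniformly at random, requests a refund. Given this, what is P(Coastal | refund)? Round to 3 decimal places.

0.230

Unnormalized posteriors (prior × likelihood):
  North: 0.07 × 0.445 = 0.03115
  South: 0.05 × 0.062 = 0.0031
  East: 0.34 × 0.034 = 0.01156
  Central: 0.5 × 0.01 = 0.005
  Coastal: 0.04 × 0.38 = 0.0152
Total = 0.06601.
P(Coastal | evidence) = 0.0152 / 0.06601 ≈ 0.230.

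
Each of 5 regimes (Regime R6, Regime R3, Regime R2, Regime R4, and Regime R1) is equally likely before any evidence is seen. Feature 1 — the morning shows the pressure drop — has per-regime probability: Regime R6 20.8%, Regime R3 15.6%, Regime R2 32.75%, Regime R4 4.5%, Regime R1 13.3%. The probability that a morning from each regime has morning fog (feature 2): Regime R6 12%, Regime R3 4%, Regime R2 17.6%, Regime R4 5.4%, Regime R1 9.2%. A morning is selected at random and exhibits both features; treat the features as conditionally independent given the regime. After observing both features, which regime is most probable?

Regime R2

With a uniform prior (1/5 each), posterior ∝ likelihood:
  Regime R6: 0.208 × 0.12 = 0.02496
  Regime R3: 0.156 × 0.04 = 0.00624
  Regime R2: 0.3275 × 0.176 = 0.05764
  Regime R4: 0.045 × 0.054 = 0.00243
  Regime R1: 0.133 × 0.092 = 0.012236
Total = 0.103506.
Largest term belongs to Regime R2, so Regime R2 is most probable.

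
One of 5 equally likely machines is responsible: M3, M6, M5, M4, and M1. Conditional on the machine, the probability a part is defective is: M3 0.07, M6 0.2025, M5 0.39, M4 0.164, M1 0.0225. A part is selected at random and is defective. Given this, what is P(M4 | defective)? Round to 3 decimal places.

0.193

Since the prior is uniform, the posterior is proportional to the likelihood:
  M3: 0.07
  M6: 0.2025
  M5: 0.39
  M4: 0.164
  M1: 0.0225
Sum = 0.849.
P(M4 | evidence) = 0.164 / 0.849 ≈ 0.193.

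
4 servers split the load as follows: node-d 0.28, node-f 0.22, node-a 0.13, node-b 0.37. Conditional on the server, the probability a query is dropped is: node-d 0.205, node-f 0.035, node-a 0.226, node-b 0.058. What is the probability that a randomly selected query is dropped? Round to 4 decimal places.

0.1159

Prior × likelihood for each hypothesis:
  node-d: 0.28 × 0.205 = 0.0574
  node-f: 0.22 × 0.035 = 0.0077
  node-a: 0.13 × 0.226 = 0.02938
  node-b: 0.37 × 0.058 = 0.02146
P(dropped) = 0.0574 + 0.0077 + 0.02938 + 0.02146 = 0.11594 → 0.1159.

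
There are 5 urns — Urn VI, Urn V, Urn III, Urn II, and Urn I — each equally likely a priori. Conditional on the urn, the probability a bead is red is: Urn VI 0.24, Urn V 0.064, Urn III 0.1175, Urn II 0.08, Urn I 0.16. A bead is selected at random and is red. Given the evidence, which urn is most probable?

Since the prior is uniform, the posterior is proportional to the likelihood:
  Urn VI: 0.24
  Urn V: 0.064
  Urn III: 0.1175
  Urn II: 0.08
  Urn I: 0.16
Normalizing constant = 0.6615.
Largest term belongs to Urn VI, so Urn VI is most probable.

Urn VI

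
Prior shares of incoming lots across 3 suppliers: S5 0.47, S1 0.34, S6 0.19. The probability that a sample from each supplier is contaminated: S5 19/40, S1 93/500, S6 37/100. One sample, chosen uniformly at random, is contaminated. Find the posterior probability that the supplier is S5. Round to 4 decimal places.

Compute prior × likelihood for every hypothesis:
  S5: 0.47 × 0.475 = 0.22325
  S1: 0.34 × 0.186 = 0.06324
  S6: 0.19 × 0.37 = 0.0703
Sum = 0.35679.
P(S5 | evidence) = 0.22325 / 0.35679 ≈ 0.6257.

0.6257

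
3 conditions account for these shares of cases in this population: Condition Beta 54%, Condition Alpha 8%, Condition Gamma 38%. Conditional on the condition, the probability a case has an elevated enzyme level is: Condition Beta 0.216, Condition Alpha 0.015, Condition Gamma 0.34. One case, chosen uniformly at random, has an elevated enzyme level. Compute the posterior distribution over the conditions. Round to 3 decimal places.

Condition Beta 0.472, Condition Alpha 0.005, Condition Gamma 0.523

Unnormalized posteriors (prior × likelihood):
  Condition Beta: 0.54 × 0.216 = 0.11664
  Condition Alpha: 0.08 × 0.015 = 0.0012
  Condition Gamma: 0.38 × 0.34 = 0.1292
Total = 0.24704.
P(Condition Beta | elevated) = 0.11664/0.24704 ≈ 0.472
P(Condition Alpha | elevated) = 0.0012/0.24704 ≈ 0.005
P(Condition Gamma | elevated) = 0.1292/0.24704 ≈ 0.523
(Check: 0.472+0.005+0.523 = 1.000.)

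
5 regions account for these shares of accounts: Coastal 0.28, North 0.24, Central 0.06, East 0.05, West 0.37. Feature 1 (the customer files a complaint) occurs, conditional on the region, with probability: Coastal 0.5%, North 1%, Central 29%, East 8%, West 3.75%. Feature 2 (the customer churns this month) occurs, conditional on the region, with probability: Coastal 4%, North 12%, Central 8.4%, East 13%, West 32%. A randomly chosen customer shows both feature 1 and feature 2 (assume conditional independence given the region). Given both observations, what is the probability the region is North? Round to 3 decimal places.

0.043

Unnormalized posteriors (prior × likelihood):
  Coastal: 0.28 × 0.005 × 0.04 = 0.000056
  North: 0.24 × 0.01 × 0.12 = 0.000288
  Central: 0.06 × 0.29 × 0.084 = 0.0014616
  East: 0.05 × 0.08 × 0.13 = 0.00052
  West: 0.37 × 0.0375 × 0.32 = 0.00444
Total = 0.0067656.
P(North | evidence) = 0.000288 / 0.0067656 ≈ 0.043.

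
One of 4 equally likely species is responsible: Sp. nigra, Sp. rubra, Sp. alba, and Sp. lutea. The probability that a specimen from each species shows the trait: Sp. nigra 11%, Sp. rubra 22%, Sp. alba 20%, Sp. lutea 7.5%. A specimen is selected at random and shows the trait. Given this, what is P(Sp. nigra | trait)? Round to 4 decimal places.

0.1818

Since the prior is uniform, the posterior is proportional to the likelihood:
  Sp. nigra: 0.11
  Sp. rubra: 0.22
  Sp. alba: 0.2
  Sp. lutea: 0.075
Total = 0.605.
P(Sp. nigra | evidence) = 0.11 / 0.605 ≈ 0.1818.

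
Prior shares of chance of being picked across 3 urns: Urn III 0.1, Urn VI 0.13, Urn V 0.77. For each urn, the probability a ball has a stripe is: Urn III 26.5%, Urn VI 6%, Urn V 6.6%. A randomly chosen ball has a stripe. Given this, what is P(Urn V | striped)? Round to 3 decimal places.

By Bayes' rule, posterior ∝ prior × likelihood:
  Urn III: 0.1 × 0.265 = 0.0265
  Urn VI: 0.13 × 0.06 = 0.0078
  Urn V: 0.77 × 0.066 = 0.05082
Sum = 0.08512.
P(Urn V | evidence) = 0.05082 / 0.08512 ≈ 0.597.

0.597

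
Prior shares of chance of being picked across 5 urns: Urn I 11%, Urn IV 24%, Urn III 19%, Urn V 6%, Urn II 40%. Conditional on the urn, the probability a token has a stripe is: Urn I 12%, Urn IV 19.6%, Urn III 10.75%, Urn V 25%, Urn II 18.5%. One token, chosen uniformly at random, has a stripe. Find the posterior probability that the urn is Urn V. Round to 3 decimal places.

0.088

Compute prior × likelihood for every hypothesis:
  Urn I: 0.11 × 0.12 = 0.0132
  Urn IV: 0.24 × 0.196 = 0.04704
  Urn III: 0.19 × 0.1075 = 0.020425
  Urn V: 0.06 × 0.25 = 0.015
  Urn II: 0.4 × 0.185 = 0.074
Normalizing constant = 0.169665.
P(Urn V | evidence) = 0.015 / 0.169665 ≈ 0.088.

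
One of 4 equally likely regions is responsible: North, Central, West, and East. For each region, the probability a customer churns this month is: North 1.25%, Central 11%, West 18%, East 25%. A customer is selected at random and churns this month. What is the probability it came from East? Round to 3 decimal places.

0.452

Since the prior is uniform, the posterior is proportional to the likelihood:
  North: 0.0125
  Central: 0.11
  West: 0.18
  East: 0.25
Sum = 0.5525.
P(East | evidence) = 0.25 / 0.5525 ≈ 0.452.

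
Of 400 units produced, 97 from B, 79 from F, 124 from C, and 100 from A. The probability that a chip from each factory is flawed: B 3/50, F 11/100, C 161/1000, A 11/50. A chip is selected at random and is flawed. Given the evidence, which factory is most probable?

Prior × likelihood for each hypothesis:
  B: 0.2425 × 0.06 = 0.01455
  F: 0.1975 × 0.11 = 0.021725
  C: 0.31 × 0.161 = 0.04991
  A: 0.25 × 0.22 = 0.055
Sum = 0.141185.
Largest term belongs to A, so A is most probable.

A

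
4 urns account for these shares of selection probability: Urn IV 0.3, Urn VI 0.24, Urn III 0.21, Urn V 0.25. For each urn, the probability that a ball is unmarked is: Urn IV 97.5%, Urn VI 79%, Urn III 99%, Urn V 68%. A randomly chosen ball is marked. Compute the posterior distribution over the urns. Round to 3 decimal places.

Taking complements, P(marked | each) = Urn IV 0.025, Urn VI 0.21, Urn III 0.01, Urn V 0.32.
Compute prior × likelihood for every hypothesis:
  Urn IV: 0.3 × 0.025 = 0.0075
  Urn VI: 0.24 × 0.21 = 0.0504
  Urn III: 0.21 × 0.01 = 0.0021
  Urn V: 0.25 × 0.32 = 0.08
Sum = 0.14.
P(Urn IV | marked) = 0.0075/0.14 ≈ 0.054
P(Urn VI | marked) = 0.0504/0.14 ≈ 0.360
P(Urn III | marked) = 0.0021/0.14 ≈ 0.015
P(Urn V | marked) = 0.08/0.14 ≈ 0.571

Urn IV 0.054, Urn VI 0.360, Urn III 0.015, Urn V 0.571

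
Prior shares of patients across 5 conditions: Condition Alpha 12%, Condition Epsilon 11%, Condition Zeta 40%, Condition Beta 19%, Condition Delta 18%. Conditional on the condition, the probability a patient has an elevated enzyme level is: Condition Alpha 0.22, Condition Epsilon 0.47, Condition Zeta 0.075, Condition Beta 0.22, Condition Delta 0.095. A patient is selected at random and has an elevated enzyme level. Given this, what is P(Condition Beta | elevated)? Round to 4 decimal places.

By Bayes' rule, posterior ∝ prior × likelihood:
  Condition Alpha: 0.12 × 0.22 = 0.0264
  Condition Epsilon: 0.11 × 0.47 = 0.0517
  Condition Zeta: 0.4 × 0.075 = 0.03
  Condition Beta: 0.19 × 0.22 = 0.0418
  Condition Delta: 0.18 × 0.095 = 0.0171
Normalizing constant = 0.167.
P(Condition Beta | evidence) = 0.0418 / 0.167 ≈ 0.2503.

0.2503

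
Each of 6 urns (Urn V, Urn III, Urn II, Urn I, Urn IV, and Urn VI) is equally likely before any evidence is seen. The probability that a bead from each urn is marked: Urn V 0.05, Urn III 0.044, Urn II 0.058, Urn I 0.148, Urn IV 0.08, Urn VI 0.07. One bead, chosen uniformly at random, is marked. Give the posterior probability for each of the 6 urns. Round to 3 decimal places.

Urn V 0.111, Urn III 0.098, Urn II 0.129, Urn I 0.329, Urn IV 0.178, Urn VI 0.156

Since the prior is uniform, the posterior is proportional to the likelihood:
  Urn V: 0.05
  Urn III: 0.044
  Urn II: 0.058
  Urn I: 0.148
  Urn IV: 0.08
  Urn VI: 0.07
Normalizing constant = 0.45.
P(Urn V | marked) = 0.05/0.45 ≈ 0.111
P(Urn III | marked) = 0.044/0.45 ≈ 0.098
P(Urn II | marked) = 0.058/0.45 ≈ 0.129
P(Urn I | marked) = 0.148/0.45 ≈ 0.329
P(Urn IV | marked) = 0.08/0.45 ≈ 0.178
P(Urn VI | marked) = 0.07/0.45 ≈ 0.156
(Check: 0.111+0.098+0.129+0.329+0.178+0.156 = 1.001.)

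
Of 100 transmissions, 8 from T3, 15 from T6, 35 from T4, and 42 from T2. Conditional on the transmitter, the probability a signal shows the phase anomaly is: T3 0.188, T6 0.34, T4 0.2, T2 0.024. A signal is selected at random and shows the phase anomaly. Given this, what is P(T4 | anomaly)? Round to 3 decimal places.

By Bayes' rule, posterior ∝ prior × likelihood:
  T3: 0.08 × 0.188 = 0.01504
  T6: 0.15 × 0.34 = 0.051
  T4: 0.35 × 0.2 = 0.07
  T2: 0.42 × 0.024 = 0.01008
Normalizing constant = 0.14612.
P(T4 | evidence) = 0.07 / 0.14612 ≈ 0.479.

0.479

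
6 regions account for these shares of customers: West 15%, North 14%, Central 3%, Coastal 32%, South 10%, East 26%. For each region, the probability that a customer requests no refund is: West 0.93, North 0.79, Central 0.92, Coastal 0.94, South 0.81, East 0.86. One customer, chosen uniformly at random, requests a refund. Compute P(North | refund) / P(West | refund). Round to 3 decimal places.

2.800

Taking complements, P(refund | each) = West 0.07, North 0.21, Central 0.08, Coastal 0.06, South 0.19, East 0.14.
Unnormalized posteriors (prior × likelihood):
  West: 0.15 × 0.07 = 0.0105
  North: 0.14 × 0.21 = 0.0294
  Central: 0.03 × 0.08 = 0.0024
  Coastal: 0.32 × 0.06 = 0.0192
  South: 0.1 × 0.19 = 0.019
  East: 0.26 × 0.14 = 0.0364
Total = 0.1169.
The ratio is 0.0294 / 0.0105 (the normalizer cancels) = 2.800.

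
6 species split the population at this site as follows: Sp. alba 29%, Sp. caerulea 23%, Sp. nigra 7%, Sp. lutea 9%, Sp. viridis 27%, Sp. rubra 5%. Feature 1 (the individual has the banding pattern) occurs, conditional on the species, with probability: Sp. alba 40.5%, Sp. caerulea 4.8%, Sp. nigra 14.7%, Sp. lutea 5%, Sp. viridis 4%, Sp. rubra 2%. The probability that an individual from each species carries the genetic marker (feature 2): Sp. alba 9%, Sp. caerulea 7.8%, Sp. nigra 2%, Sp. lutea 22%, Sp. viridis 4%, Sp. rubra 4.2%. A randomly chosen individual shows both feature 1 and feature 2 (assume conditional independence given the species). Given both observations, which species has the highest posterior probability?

By Bayes' rule, posterior ∝ prior × likelihood:
  Sp. alba: 0.29 × 0.405 × 0.09 = 0.0105705
  Sp. caerulea: 0.23 × 0.048 × 0.078 = 0.00086112
  Sp. nigra: 0.07 × 0.147 × 0.02 = 0.0002058
  Sp. lutea: 0.09 × 0.05 × 0.22 = 0.00099
  Sp. viridis: 0.27 × 0.04 × 0.04 = 0.000432
  Sp. rubra: 0.05 × 0.02 × 0.042 = 0.000042
Total = 0.01310142.
Largest term belongs to Sp. alba, so Sp. alba is most probable.

Sp. alba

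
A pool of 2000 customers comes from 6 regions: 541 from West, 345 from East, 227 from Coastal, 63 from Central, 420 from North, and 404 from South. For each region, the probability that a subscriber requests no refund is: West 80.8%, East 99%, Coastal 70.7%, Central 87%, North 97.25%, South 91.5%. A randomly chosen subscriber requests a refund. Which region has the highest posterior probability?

Taking complements, P(refund | each) = West 0.192, East 0.01, Coastal 0.293, Central 0.13, North 0.0275, South 0.085.
Prior × likelihood for each hypothesis:
  West: 0.2705 × 0.192 = 0.051936
  East: 0.1725 × 0.01 = 0.001725
  Coastal: 0.1135 × 0.293 = 0.0332555
  Central: 0.0315 × 0.13 = 0.004095
  North: 0.21 × 0.0275 = 0.005775
  South: 0.202 × 0.085 = 0.01717
Normalizing constant = 0.1139565.
Largest term belongs to West, so West is most probable.

West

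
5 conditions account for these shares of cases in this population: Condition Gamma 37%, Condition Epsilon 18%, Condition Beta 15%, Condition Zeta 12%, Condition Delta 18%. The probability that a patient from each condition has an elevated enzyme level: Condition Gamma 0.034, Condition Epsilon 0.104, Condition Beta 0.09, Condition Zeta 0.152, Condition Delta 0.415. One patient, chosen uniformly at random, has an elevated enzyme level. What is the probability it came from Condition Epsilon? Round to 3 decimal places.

0.136

By Bayes' rule, posterior ∝ prior × likelihood:
  Condition Gamma: 0.37 × 0.034 = 0.01258
  Condition Epsilon: 0.18 × 0.104 = 0.01872
  Condition Beta: 0.15 × 0.09 = 0.0135
  Condition Zeta: 0.12 × 0.152 = 0.01824
  Condition Delta: 0.18 × 0.415 = 0.0747
Total = 0.13774.
P(Condition Epsilon | evidence) = 0.01872 / 0.13774 ≈ 0.136.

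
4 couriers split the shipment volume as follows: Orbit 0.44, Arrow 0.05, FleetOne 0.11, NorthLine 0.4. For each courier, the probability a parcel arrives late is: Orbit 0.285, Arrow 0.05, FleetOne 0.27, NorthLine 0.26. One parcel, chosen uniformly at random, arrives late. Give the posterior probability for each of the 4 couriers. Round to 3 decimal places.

Orbit 0.479, Arrow 0.010, FleetOne 0.114, NorthLine 0.398

Compute prior × likelihood for every hypothesis:
  Orbit: 0.44 × 0.285 = 0.1254
  Arrow: 0.05 × 0.05 = 0.0025
  FleetOne: 0.11 × 0.27 = 0.0297
  NorthLine: 0.4 × 0.26 = 0.104
Normalizing constant = 0.2616.
P(Orbit | late) = 0.1254/0.2616 ≈ 0.479
P(Arrow | late) = 0.0025/0.2616 ≈ 0.010
P(FleetOne | late) = 0.0297/0.2616 ≈ 0.114
P(NorthLine | late) = 0.104/0.2616 ≈ 0.398
(Check: 0.479+0.010+0.114+0.398 = 1.001.)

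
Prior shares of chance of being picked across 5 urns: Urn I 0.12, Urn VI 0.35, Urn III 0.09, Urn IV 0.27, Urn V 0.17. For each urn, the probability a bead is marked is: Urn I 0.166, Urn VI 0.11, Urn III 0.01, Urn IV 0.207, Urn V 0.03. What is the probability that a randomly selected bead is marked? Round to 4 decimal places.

Unnormalized posteriors (prior × likelihood):
  Urn I: 0.12 × 0.166 = 0.01992
  Urn VI: 0.35 × 0.11 = 0.0385
  Urn III: 0.09 × 0.01 = 0.0009
  Urn IV: 0.27 × 0.207 = 0.05589
  Urn V: 0.17 × 0.03 = 0.0051
P(marked) = 0.01992 + 0.0385 + 0.0009 + 0.05589 + 0.0051 = 0.12031 → 0.1203.

0.1203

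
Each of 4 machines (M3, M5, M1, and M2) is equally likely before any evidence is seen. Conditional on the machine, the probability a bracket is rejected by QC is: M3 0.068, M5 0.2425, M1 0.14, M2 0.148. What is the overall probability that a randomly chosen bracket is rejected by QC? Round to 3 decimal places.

Since the prior is uniform, the posterior is proportional to the likelihood:
  M3: 0.068
  M5: 0.2425
  M1: 0.14
  M2: 0.148
P(rejected) = (1/4) × (0.068 + 0.2425 + 0.14 + 0.148) = 0.5985/4 ≈ 0.150.

0.150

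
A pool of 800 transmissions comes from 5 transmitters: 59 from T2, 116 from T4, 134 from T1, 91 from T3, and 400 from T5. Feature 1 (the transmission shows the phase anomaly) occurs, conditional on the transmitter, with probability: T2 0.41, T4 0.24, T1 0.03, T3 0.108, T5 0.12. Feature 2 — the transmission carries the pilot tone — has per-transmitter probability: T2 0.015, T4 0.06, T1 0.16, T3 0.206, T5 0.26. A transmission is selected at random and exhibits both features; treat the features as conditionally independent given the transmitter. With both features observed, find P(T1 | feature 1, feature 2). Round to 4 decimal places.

Compute prior × likelihood for every hypothesis:
  T2: 0.07375 × 0.41 × 0.015 = 0.0004535625
  T4: 0.145 × 0.24 × 0.06 = 0.002088
  T1: 0.1675 × 0.03 × 0.16 = 0.000804
  T3: 0.11375 × 0.108 × 0.206 = 0.00253071
  T5: 0.5 × 0.12 × 0.26 = 0.0156
Sum = 0.0214762725.
P(T1 | evidence) = 0.000804 / 0.0214762725 ≈ 0.0374.

0.0374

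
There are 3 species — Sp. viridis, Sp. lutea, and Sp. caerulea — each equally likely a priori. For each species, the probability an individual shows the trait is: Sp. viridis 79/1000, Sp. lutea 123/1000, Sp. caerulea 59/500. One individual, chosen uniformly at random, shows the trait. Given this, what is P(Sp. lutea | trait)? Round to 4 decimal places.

0.3844

With a uniform prior (1/3 each), posterior ∝ likelihood:
  Sp. viridis: 0.079
  Sp. lutea: 0.123
  Sp. caerulea: 0.118
Normalizing constant = 0.32.
P(Sp. lutea | evidence) = 0.123 / 0.32 ≈ 0.3844.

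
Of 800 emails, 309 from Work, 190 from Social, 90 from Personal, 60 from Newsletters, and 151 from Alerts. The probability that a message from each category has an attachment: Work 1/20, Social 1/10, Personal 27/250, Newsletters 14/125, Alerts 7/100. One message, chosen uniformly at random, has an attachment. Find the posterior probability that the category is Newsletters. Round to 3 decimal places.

0.109

Unnormalized posteriors (prior × likelihood):
  Work: 0.38625 × 0.05 = 0.0193125
  Social: 0.2375 × 0.1 = 0.02375
  Personal: 0.1125 × 0.108 = 0.01215
  Newsletters: 0.075 × 0.112 = 0.0084
  Alerts: 0.18875 × 0.07 = 0.0132125
Sum = 0.076825.
P(Newsletters | evidence) = 0.0084 / 0.076825 ≈ 0.109.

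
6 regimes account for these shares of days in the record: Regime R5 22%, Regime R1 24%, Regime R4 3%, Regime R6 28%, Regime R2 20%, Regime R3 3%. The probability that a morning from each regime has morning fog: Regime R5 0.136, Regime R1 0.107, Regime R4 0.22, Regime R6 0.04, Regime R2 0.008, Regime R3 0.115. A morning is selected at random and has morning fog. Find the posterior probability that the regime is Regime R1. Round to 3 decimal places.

By Bayes' rule, posterior ∝ prior × likelihood:
  Regime R5: 0.22 × 0.136 = 0.02992
  Regime R1: 0.24 × 0.107 = 0.02568
  Regime R4: 0.03 × 0.22 = 0.0066
  Regime R6: 0.28 × 0.04 = 0.0112
  Regime R2: 0.2 × 0.008 = 0.0016
  Regime R3: 0.03 × 0.115 = 0.00345
Total = 0.07845.
P(Regime R1 | evidence) = 0.02568 / 0.07845 ≈ 0.327.

0.327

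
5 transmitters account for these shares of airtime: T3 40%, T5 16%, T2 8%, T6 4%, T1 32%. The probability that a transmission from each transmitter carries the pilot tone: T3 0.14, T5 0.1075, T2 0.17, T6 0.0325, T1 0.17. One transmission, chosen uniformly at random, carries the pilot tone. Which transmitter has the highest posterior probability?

Compute prior × likelihood for every hypothesis:
  T3: 0.4 × 0.14 = 0.056
  T5: 0.16 × 0.1075 = 0.0172
  T2: 0.08 × 0.17 = 0.0136
  T6: 0.04 × 0.0325 = 0.0013
  T1: 0.32 × 0.17 = 0.0544
Normalizing constant = 0.1425.
Largest term belongs to T3, so T3 is most probable.

T3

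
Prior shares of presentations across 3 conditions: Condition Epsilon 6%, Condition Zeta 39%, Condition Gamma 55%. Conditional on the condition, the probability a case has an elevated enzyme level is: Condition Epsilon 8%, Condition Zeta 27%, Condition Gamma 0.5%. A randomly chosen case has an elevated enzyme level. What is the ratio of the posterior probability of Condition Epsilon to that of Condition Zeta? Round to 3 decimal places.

Unnormalized posteriors (prior × likelihood):
  Condition Epsilon: 0.06 × 0.08 = 0.0048
  Condition Zeta: 0.39 × 0.27 = 0.1053
  Condition Gamma: 0.55 × 0.005 = 0.00275
Normalizing constant = 0.11285.
The ratio is 0.0048 / 0.1053 (the normalizer cancels) = 0.046.

0.046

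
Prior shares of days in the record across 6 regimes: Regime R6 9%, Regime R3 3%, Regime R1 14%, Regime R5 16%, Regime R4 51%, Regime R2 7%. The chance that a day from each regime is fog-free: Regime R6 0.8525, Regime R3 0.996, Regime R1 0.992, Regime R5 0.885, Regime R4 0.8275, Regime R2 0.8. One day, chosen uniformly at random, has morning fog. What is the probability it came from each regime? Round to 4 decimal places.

Taking complements, P(fog | each) = Regime R6 0.1475, Regime R3 0.004, Regime R1 0.008, Regime R5 0.115, Regime R4 0.1725, Regime R2 0.2.
Compute prior × likelihood for every hypothesis:
  Regime R6: 0.09 × 0.1475 = 0.013275
  Regime R3: 0.03 × 0.004 = 0.00012
  Regime R1: 0.14 × 0.008 = 0.00112
  Regime R5: 0.16 × 0.115 = 0.0184
  Regime R4: 0.51 × 0.1725 = 0.087975
  Regime R2: 0.07 × 0.2 = 0.014
Total = 0.13489.
P(Regime R6 | fog) = 0.013275/0.13489 ≈ 0.0984
P(Regime R3 | fog) = 0.00012/0.13489 ≈ 0.0009
P(Regime R1 | fog) = 0.00112/0.13489 ≈ 0.0083
P(Regime R5 | fog) = 0.0184/0.13489 ≈ 0.1364
P(Regime R4 | fog) = 0.087975/0.13489 ≈ 0.6522
P(Regime R2 | fog) = 0.014/0.13489 ≈ 0.1038
(Check: 0.0984+0.0009+0.0083+0.1364+0.6522+0.1038 = 1.0000.)

Regime R6 0.0984, Regime R3 0.0009, Regime R1 0.0083, Regime R5 0.1364, Regime R4 0.6522, Regime R2 0.1038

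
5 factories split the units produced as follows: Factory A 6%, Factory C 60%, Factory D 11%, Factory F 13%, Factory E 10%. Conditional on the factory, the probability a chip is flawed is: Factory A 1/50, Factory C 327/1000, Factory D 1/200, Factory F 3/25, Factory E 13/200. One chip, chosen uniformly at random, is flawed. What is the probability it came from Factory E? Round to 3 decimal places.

0.030

Unnormalized posteriors (prior × likelihood):
  Factory A: 0.06 × 0.02 = 0.0012
  Factory C: 0.6 × 0.327 = 0.1962
  Factory D: 0.11 × 0.005 = 0.00055
  Factory F: 0.13 × 0.12 = 0.0156
  Factory E: 0.1 × 0.065 = 0.0065
Total = 0.22005.
P(Factory E | evidence) = 0.0065 / 0.22005 ≈ 0.030.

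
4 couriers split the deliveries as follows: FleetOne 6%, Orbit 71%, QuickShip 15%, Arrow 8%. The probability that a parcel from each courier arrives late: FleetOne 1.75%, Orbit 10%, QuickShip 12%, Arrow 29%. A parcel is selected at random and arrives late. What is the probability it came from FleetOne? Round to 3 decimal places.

Unnormalized posteriors (prior × likelihood):
  FleetOne: 0.06 × 0.0175 = 0.00105
  Orbit: 0.71 × 0.1 = 0.071
  QuickShip: 0.15 × 0.12 = 0.018
  Arrow: 0.08 × 0.29 = 0.0232
Sum = 0.11325.
P(FleetOne | evidence) = 0.00105 / 0.11325 ≈ 0.009.

0.009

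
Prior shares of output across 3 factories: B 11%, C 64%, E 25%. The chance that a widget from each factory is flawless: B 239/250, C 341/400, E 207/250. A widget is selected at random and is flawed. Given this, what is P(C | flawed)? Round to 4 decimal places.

0.6637

Taking complements, P(flawed | each) = B 0.044, C 0.1475, E 0.172.
By Bayes' rule, posterior ∝ prior × likelihood:
  B: 0.11 × 0.044 = 0.00484
  C: 0.64 × 0.1475 = 0.0944
  E: 0.25 × 0.172 = 0.043
Normalizing constant = 0.14224.
P(C | evidence) = 0.0944 / 0.14224 ≈ 0.6637.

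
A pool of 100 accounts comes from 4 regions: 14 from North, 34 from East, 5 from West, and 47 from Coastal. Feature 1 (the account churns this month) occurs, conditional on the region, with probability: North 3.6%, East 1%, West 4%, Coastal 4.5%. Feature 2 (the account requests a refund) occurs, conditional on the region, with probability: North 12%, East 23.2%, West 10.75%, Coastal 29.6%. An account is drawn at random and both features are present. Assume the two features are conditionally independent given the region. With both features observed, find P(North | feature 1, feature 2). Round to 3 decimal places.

0.077

By Bayes' rule, posterior ∝ prior × likelihood:
  North: 0.14 × 0.036 × 0.12 = 0.0006048
  East: 0.34 × 0.01 × 0.232 = 0.0007888
  West: 0.05 × 0.04 × 0.1075 = 0.000215
  Coastal: 0.47 × 0.045 × 0.296 = 0.0062604
Total = 0.007869.
P(North | evidence) = 0.0006048 / 0.007869 ≈ 0.077.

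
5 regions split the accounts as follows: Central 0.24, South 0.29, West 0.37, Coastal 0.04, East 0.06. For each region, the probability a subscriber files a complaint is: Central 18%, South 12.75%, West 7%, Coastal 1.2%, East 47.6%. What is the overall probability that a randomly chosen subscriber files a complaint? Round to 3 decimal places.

Prior × likelihood for each hypothesis:
  Central: 0.24 × 0.18 = 0.0432
  South: 0.29 × 0.1275 = 0.036975
  West: 0.37 × 0.07 = 0.0259
  Coastal: 0.04 × 0.012 = 0.00048
  East: 0.06 × 0.476 = 0.02856
P(complaint) = 0.0432 + 0.036975 + 0.0259 + 0.00048 + 0.02856 = 0.135115 → 0.135.

0.135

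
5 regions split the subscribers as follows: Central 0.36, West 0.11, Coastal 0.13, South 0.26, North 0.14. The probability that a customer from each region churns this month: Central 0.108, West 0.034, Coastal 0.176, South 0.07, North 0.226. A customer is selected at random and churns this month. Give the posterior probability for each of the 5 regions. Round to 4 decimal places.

By Bayes' rule, posterior ∝ prior × likelihood:
  Central: 0.36 × 0.108 = 0.03888
  West: 0.11 × 0.034 = 0.00374
  Coastal: 0.13 × 0.176 = 0.02288
  South: 0.26 × 0.07 = 0.0182
  North: 0.14 × 0.226 = 0.03164
Total = 0.11534.
P(Central | churn) = 0.03888/0.11534 ≈ 0.3371
P(West | churn) = 0.00374/0.11534 ≈ 0.0324
P(Coastal | churn) = 0.02288/0.11534 ≈ 0.1984
P(South | churn) = 0.0182/0.11534 ≈ 0.1578
P(North | churn) = 0.03164/0.11534 ≈ 0.2743

Central 0.3371, West 0.0324, Coastal 0.1984, South 0.1578, North 0.2743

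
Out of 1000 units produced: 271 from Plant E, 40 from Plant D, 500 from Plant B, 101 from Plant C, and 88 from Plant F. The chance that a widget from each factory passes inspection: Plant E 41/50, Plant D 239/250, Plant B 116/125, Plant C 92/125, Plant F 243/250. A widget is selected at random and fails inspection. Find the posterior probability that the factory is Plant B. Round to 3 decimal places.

Taking complements, P(nonconforming | each) = Plant E 0.18, Plant D 0.044, Plant B 0.072, Plant C 0.264, Plant F 0.028.
Prior × likelihood for each hypothesis:
  Plant E: 0.271 × 0.18 = 0.04878
  Plant D: 0.04 × 0.044 = 0.00176
  Plant B: 0.5 × 0.072 = 0.036
  Plant C: 0.101 × 0.264 = 0.026664
  Plant F: 0.088 × 0.028 = 0.002464
Sum = 0.115668.
P(Plant B | evidence) = 0.036 / 0.115668 ≈ 0.311.

0.311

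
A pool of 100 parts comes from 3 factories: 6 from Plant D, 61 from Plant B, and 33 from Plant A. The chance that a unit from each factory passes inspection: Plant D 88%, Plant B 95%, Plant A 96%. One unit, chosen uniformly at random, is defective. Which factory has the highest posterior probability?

Taking complements, P(defective | each) = Plant D 0.12, Plant B 0.05, Plant A 0.04.
Compute prior × likelihood for every hypothesis:
  Plant D: 0.06 × 0.12 = 0.0072
  Plant B: 0.61 × 0.05 = 0.0305
  Plant A: 0.33 × 0.04 = 0.0132
Sum = 0.0509.
Largest term belongs to Plant B, so Plant B is most probable.

Plant B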